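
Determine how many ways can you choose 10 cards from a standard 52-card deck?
15,820,024,220

Working:
C(52,10) = 15,820,024,220.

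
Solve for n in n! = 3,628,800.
10

Working:
n! is strictly increasing. 8! = 40,320, 9! = 362,880, 10! = 3,628,800 ✓. So n = 10.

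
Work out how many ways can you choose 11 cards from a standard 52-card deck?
60,403,728,840

Working:
C(52,11) = 60,403,728,840.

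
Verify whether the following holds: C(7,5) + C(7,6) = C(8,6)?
Pascal's identity: LHS = 21 + 7 = 28; RHS = C(8,6) = 28. Both sides agree, so the statement holds.

Answer: True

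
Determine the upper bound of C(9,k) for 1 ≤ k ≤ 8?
126

Solution: C(9,k) is maximised at the centre of the row: C(9,4) = 126.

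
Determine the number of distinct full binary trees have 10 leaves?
4,862

Reasoning: Using the Catalan number formula: C_n = C(2n, n) / (n+1)
C_9 = C(18, 9) / (9+1)
     = 48620 / 10
     = 4,862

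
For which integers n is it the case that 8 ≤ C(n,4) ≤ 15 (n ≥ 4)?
6

Reasoning: C(5,4)=5; C(6,4)=15; C(7,4)=35. So valid n = 6.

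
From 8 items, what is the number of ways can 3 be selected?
C(8,3) = 8! / (3! × (8-3)!)
         = 8! / (3! × 5!)
         = 56
Final answer: 56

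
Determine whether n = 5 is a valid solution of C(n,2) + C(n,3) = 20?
Yes
C(5,2) + C(5,3) = 10 + 10 = 20, which equals 20.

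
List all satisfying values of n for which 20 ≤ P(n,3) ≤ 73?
P(3,3)=6; P(4,3)=24; P(5,3)=60; P(6,3)=120. So valid n = 4, 5.

Answer: 4, 5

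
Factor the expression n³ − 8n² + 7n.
n(n − 1)(n − 7)
n³ − 8n² + 7n = n(n² − 8n + 7) = n(n − 1)(n − 7).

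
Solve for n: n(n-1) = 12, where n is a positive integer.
4

Explanation: n² − n − 12 = 0, so n = (1 ± √(1 + 4·12))/2 = (1 ± √49)/2 = (1 ± 7)/2, i.e. n = 4 or n = -3. Taking the positive root, n = 4 (check: 4×3 = 12).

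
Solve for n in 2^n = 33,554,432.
25

33,554,432 = 1,024 × 1,024 × 32 = 2^10 × 2^10 × 2^5 = 2^25, so n = 25.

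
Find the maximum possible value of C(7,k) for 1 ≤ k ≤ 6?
C(7,k) is maximised at the centre of the row: C(7,3) = 35.

Answer: 35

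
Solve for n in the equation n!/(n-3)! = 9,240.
22
n!/(n-3)! = n×(n-1)×(n-2), a product of 3 consecutive integers ≈ (n−1)^3. 9,240^(1/3) + 1 ≈ 22.0; check n = 22: 22×21×20 = 9,240 ✓. So n = 22.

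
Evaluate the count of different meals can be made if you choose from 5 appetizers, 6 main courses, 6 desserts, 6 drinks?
1,080

By the multiplication principle: 5 × 6 × 6 × 6 = 1,080.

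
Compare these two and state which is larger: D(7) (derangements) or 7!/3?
D(7)

Solution: D(7) = (7-1)·[D(6) + D(5)] = 6·[265 + 44] = 1,854; 7!/3 = 5,040/3 = 1,680.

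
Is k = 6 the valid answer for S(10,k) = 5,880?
S(10,6) = 6·S(9,6) + S(9,5) = 6·2,646 + 6,951 = 22,827, which does not equal 5,880.

Answer: No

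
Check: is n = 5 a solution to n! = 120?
5! = 5·4! = 5·24 = 120, which equals 120.
Final answer: Yes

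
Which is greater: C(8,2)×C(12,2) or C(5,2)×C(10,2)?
C(8,2)×C(12,2)

C(8,2)×C(12,2)=1,848, C(5,2)×C(10,2)=450.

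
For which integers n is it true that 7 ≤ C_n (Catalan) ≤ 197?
4, 5, 6

Explanation: C_3=5; C_4=14; C_5=42; C_6=132; C_7=429. So valid n = 4, 5, 6.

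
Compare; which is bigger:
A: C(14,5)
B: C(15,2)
A

Reasoning: A=C(14,5)=2,002, B=C(15,2)=105.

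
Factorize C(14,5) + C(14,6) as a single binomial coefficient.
By Pascal's identity: C(14,5) + C(14,6) = C(15,6) = 5,005.
Final answer: C(15,6)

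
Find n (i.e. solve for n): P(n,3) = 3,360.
P(n,3) = n(n−1)(n−2) is increasing in n; n(n−1)(n−2) ≈ (n−1)^3 = 3,360 gives n ≈ 16.0. Check: P(14,3) = 2,184, P(15,3) = 2,730, P(16,3) = 3,360 ✓. So n = 16.

Answer: 16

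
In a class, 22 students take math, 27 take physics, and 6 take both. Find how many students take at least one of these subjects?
|A∪B| = |A|+|B|-|A∩B| = 22+27-6 = 43.

Answer: 43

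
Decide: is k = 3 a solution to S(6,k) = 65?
S(6,3) = 3·S(5,3) + S(5,2) = 3·25 + 15 = 90, which does not equal 65.
Final answer: No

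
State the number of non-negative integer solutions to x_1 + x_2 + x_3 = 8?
45

Solution: C(8+3-1, 3-1) = 45.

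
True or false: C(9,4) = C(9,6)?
False

Reasoning: C(9,4) = 126 but C(9,6) = 84; symmetry gives C(9,4) = C(9,5), not C(9,6).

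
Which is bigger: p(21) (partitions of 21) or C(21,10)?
C(21,10)
Pentagonal recurrence p(n) = p(n−1) + p(n−2) − p(n−5) − p(n−7) + …: p(21) = p(20) + p(19) − p(16) − p(14) + p(9) + p(6) = 627 + 490 − 231 − 135 + 30 + 11 = 792; C(21,10) = 352,716.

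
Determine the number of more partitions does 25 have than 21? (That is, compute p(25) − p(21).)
1,166

Pentagonal recurrence p(n) = p(n−1) + p(n−2) − p(n−5) − p(n−7) + …: p(25) = p(24) + p(23) − p(20) − p(18) + p(13) + p(10) − p(3) = 1,575 + 1,255 − 627 − 385 + 101 + 42 − 3 = 1,958.
p(21) = p(20) + p(19) − p(16) − p(14) + p(9) + p(6) = 627 + 490 − 231 − 135 + 30 + 11 = 792.
Difference = 1,958 − 792 = 1,166.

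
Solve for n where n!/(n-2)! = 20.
5
n!/(n-2)! = n×(n-1), a product of 2 consecutive integers ≈ (n−0.5)^2. 20^(1/2) + 0.5 ≈ 5.0; check n = 5: 5×4 = 20 ✓. So n = 5.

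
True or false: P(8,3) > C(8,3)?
P(8,3) = 336 and C(8,3) = 56; P(n,r) = r! × C(n,r) so P > C whenever r ≥ 2.
Final answer: True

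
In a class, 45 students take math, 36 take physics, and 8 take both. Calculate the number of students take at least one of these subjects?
73

Reasoning: |A∪B| = |A|+|B|-|A∩B| = 45+36-8 = 73.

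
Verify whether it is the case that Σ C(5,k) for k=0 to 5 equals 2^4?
False
Binomial theorem: Σ C(5,k) = (1+1)^5 = 2^5 = 32; RHS 2^4 = 16.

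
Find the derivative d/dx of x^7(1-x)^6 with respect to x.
7x^6(1-x)^6 - 6x^7(1-x)^5

Product rule: 7x^{6}(1-x)^{6} + x^7·(-6)(1-x)^{5}.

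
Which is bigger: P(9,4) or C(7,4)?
P(9,4)
P(9,4)=3,024, C(7,4)=35.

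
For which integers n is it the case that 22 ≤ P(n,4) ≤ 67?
P(3,4)=0; P(4,4)=24; P(5,4)=120. So valid n = 4.

Answer: 4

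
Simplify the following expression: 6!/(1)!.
720

Explanation: This equals 6×5×...×2 = 720.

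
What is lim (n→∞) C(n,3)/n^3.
1/6

C(n,3) ≈ n^3/3! for large n. Limit = 1/3! = 1/6.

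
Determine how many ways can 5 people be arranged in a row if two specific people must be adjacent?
48

Solution: Treat pair as unit: (5-1)! arrangements × 2 internal orders = 48.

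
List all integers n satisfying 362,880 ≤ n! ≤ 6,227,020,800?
9, 10, 11, 12, 13

n! is strictly increasing; 9! = 362,880 and 13! = 6,227,020,800, so valid n = 9, 10, 11, 12, 13.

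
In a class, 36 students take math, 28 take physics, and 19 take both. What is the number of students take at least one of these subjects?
45

|A∪B| = |A|+|B|-|A∩B| = 36+28-19 = 45.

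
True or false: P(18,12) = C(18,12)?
P(18,12) = 8,892,185,702,400 and C(18,12) = 18,564; P(n,r) = r! × C(n,r) so P > C whenever r ≥ 2.

Answer: False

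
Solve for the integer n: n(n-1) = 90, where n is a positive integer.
n² − n − 90 = 0, so n = (1 ± √(1 + 4·90))/2 = (1 ± √361)/2 = (1 ± 19)/2, i.e. n = 10 or n = -9. Taking the positive root, n = 10 (check: 10×9 = 90).
Final answer: 10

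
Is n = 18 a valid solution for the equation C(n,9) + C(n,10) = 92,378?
Yes

Explanation: C(18,9) + C(18,10) = 48,620 + 43,758 = 92,378, which equals 92,378.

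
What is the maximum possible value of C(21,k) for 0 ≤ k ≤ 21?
352,716

Explanation: Maximum at k = 10 or k = 11: C(21,10) = 352,716.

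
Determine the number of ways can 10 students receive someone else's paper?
1,334,961

Reasoning: Using D(n) = (n-1)[D(n-1) + D(n-2)]:
D(10) = (10-1) × [D(9) + D(8)]
      = 9 × [133496 + 14833]
      = 9 × 148329
      = 1,334,961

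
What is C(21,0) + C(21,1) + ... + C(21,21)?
2,097,152

Sum of binomial coefficients = 2^21 = 2,097,152.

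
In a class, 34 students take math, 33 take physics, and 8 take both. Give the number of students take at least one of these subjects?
59

Working:
|A∪B| = |A|+|B|-|A∩B| = 34+33-8 = 59.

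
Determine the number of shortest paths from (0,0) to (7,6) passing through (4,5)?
504
To (4,5): C(9,4)=126. From there: C(4,3)=4. Total: 504.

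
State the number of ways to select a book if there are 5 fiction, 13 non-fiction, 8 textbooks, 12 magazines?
By the addition principle: 5 + 13 + 8 + 12 = 38.
Final answer: 38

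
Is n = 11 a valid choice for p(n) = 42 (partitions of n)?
No

Pentagonal recurrence p(n) = p(n−1) + p(n−2) − p(n−5) − p(n−7) + …: p(11) = p(10) + p(9) − p(6) − p(4) = 42 + 30 − 11 − 5 = 56, which does not equal 42.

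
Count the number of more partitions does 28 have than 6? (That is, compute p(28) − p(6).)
3,707

Reasoning: Pentagonal recurrence p(n) = p(n−1) + p(n−2) − p(n−5) − p(n−7) + …: p(28) = p(27) + p(26) − p(23) − p(21) + p(16) + p(13) − p(6) − p(2) = 3,010 + 2,436 − 1,255 − 792 + 231 + 101 − 11 − 2 = 3,718.
p(6) = p(5) + p(4) − p(1) = 7 + 5 − 1 = 11.
Difference = 3,718 − 11 = 3,707.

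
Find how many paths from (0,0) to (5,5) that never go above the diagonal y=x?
42

Solution: Counted by the Catalan number C_5: C_5 = C(10,5)/(5+1) = 252/6 = 42.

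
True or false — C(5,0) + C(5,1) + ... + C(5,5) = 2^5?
Binomial theorem with x = y = 1: Σ C(5,i) = (1+1)^5 = 2^5 = 32. The statement holds.

Answer: True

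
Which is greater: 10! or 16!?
16!

Solution: 10!=3,628,800, 16!=20,922,789,888,000. 16! > 10!.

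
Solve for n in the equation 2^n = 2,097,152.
21

Solution: 2,097,152 = 1,024 × 1,024 × 2 = 2^10 × 2^10 × 2^1 = 2^21, so n = 21.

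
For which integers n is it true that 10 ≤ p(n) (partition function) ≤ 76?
Tabulating p(n) via p(n) = p(n−1) + p(n−2) − p(n−5) − p(n−7) + …: p(5)=7; p(6)=11; p(7)=15; p(8)=22; p(9)=30; p(10)=42; p(11)=56; p(12)=77. So valid n = 6, 7, 8, 9, 10, 11.

Answer: 6, 7, 8, 9, 10, 11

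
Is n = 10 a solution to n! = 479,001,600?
No

Reasoning: 10! = 10·9! = 10·362,880 = 3,628,800, which does not equal 479,001,600.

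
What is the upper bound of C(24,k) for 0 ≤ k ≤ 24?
Maximum at k = 12: C(24,12) = 2,704,156.

Answer: 2,704,156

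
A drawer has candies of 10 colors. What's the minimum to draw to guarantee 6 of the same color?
51

Reasoning: Worst case: 5 of each = 50. One more: 51.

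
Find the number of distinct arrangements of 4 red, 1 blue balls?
5

Working:
Multinomial: 5!/(4! × 1!) = 5.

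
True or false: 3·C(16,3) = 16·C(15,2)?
True

Solution: Absorption identity k·C(n,k) = n·C(n-1,k-1). LHS = 3·560 = 1,680; RHS = 16·105 = 1,680.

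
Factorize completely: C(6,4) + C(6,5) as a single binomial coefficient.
By Pascal's identity: C(6,4) + C(6,5) = C(7,5) = 21.
Final answer: C(7,5)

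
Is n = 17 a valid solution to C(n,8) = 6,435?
No
C(17,8) = 17·16·15·14·13·12·11·10/8! = 980,179,200/40,320 = 24,310, which does not equal 6,435.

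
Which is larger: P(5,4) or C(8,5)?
P(5,4)

Reasoning: P(5,4)=120, C(8,5)=56.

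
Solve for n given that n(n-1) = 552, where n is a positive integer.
n² − n − 552 = 0, so n = (1 ± √(1 + 4·552))/2 = (1 ± √2,209)/2 = (1 ± 47)/2, i.e. n = 24 or n = -23. Taking the positive root, n = 24 (check: 24×23 = 552).

Answer: 24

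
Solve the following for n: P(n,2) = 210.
15

P(n,2) = n(n−1) is increasing in n; n(n−1) ≈ (n−0.5)^2 = 210 gives n ≈ 15.0. Check: P(13,2) = 156, P(14,2) = 182, P(15,2) = 210 ✓. So n = 15.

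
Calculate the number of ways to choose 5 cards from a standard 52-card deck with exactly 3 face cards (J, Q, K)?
171,600

12 face cards and 40 non-face cards: C(12,3) × C(40,2) = 220 × 780 = 171,600.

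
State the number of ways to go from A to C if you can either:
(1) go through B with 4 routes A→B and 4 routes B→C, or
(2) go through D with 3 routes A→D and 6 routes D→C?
34

Reasoning: Route via B: 4×4=16. Route via D: 3×6=18. Total: 34.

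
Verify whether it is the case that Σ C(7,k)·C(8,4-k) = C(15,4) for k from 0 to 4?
True

Explanation: Vandermonde's identity gives C(15,4) = 1,365; RHS C(15,4) = 1,365.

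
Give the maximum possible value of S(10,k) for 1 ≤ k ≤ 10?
42,525

Reasoning: Row S(10,k) for k = 1..10 (via S(n,k) = k·S(n−1,k) + S(n−1,k−1)): 1, 511, 9,330, 34,105, 42,525, 22,827, 5,880, 750, 45, 1. The row is unimodal; maximum at k = 5: 42,525.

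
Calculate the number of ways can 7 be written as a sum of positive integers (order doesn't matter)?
15

Pentagonal recurrence p(n) = p(n−1) + p(n−2) − p(n−5) − p(n−7) + …: p(7) = p(6) + p(5) − p(2) − p(0) = 11 + 7 − 2 − 1 = 15.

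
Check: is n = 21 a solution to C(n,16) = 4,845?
No

Reasoning: C(21,16) = 21·20·19·18·17·16·15·14·13·12·11·10·9·8·7·6/16! = 425,757,851,430,912,000/20,922,789,888,000 = 20,349, which does not equal 4,845.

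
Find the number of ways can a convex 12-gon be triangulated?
16,796

Solution: Using the Catalan number formula: C_n = C(2n, n) / (n+1)
C_10 = C(20, 10) / (10+1)
     = 184756 / 11
     = 16,796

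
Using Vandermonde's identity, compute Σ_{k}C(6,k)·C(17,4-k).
8,855

= C(6+17,4) = C(23,4) = 8,855.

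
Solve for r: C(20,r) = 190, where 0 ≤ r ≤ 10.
C(20,r) is increasing for 0 ≤ r ≤ 10. Stepping up (C(20,r+1) = C(20,r)·(20−r)/(r+1)): C(20,1) = 20, C(20,2) = 190 ✓. So r = 2.
Final answer: 2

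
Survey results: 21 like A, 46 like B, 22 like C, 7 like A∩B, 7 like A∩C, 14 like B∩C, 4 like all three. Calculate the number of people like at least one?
65

Reasoning: |A∪B∪C| = 21+46+22-7-7-14+4 = 65.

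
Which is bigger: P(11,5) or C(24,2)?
P(11,5)

Explanation: P(11,5)=55,440, C(24,2)=276.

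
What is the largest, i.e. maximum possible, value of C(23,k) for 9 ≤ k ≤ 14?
1,352,078
C(23,k) is maximised at the centre of the row: C(23,11) = 1,352,078.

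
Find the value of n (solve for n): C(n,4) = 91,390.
40

Explanation: C(n,4) = n(n−1)(n−2)(n−3)/4! is increasing in n, and n(n−1)(n−2)(n−3) = 4!·91,390 = 2,193,360 ≈ (n−1.5)^4 gives n ≈ 40.0. Check: C(38,4) = 73,815, C(39,4) = 82,251, C(40,4) = 91,390 ✓. So n = 40.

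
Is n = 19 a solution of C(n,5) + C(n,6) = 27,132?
No

Reasoning: C(19,5) + C(19,6) = 11,628 + 27,132 = 38,760, which does not equal 27,132.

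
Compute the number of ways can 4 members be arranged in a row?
24

Solution: Arrangements of 4 distinct objects: 4! = 24.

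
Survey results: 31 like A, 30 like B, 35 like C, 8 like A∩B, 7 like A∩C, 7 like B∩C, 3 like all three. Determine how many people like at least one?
77

Explanation: |A∪B∪C| = 31+30+35-8-7-7+3 = 77.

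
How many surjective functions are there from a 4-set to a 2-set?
14

Reasoning: Onto functions = 2! × S(4,2)
First compute S(4,2) via recurrence:
Using the Stirling recurrence: S(n,k) = k·S(n-1,k) + S(n-1,k-1)
S(4,2) = 2·S(3,2) + S(3,1)
         = 2·3 + 1
         = 6 + 1
         = 7
Then: 2 × 7 = 14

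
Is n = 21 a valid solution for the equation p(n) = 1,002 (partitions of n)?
Pentagonal recurrence p(n) = p(n−1) + p(n−2) − p(n−5) − p(n−7) + …: p(21) = p(20) + p(19) − p(16) − p(14) + p(9) + p(6) = 627 + 490 − 231 − 135 + 30 + 11 = 792, which does not equal 1,002.

Answer: No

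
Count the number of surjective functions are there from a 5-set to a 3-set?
150

Reasoning: Onto functions = 3! × S(5,3)
First compute S(5,3) via recurrence:
Using the Stirling recurrence: S(n,k) = k·S(n-1,k) + S(n-1,k-1)
S(5,3) = 3·S(4,3) + S(4,2)
         = 3·6 + 7
         = 18 + 7
         = 25
Then: 6 × 25 = 150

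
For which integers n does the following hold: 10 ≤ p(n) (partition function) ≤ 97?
6, 7, 8, 9, 10, 11, 12

Working:
Tabulating p(n) via p(n) = p(n−1) + p(n−2) − p(n−5) − p(n−7) + …: p(5)=7; p(6)=11; p(7)=15; p(8)=22; p(9)=30; p(10)=42; p(11)=56; p(12)=77; p(13)=101. So valid n = 6, 7, 8, 9, 10, 11, 12.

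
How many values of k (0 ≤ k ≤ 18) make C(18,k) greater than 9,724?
7

Explanation: Row 18 is unimodal and symmetric about k=18/2. C(18,5)=8,568 ≤ 9,724; C(18,6)=18,564 > 9,724; by symmetry C(18,k) > 9,724 for k = 6..12. That's 12 - 6 + 1 = 7 values.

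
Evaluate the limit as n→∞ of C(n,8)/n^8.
1/40320

C(n,8) ≈ n^8/8! for large n. Limit = 1/8! = 1/40320.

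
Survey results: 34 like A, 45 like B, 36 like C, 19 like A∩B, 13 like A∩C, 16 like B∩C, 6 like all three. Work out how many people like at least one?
73

Solution: |A∪B∪C| = 34+45+36-19-13-16+6 = 73.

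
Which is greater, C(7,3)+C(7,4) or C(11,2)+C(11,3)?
First=70, Second=220.

Answer: C(11,2)+C(11,3)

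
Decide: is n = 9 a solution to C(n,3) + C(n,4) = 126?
No

Explanation: C(9,3) + C(9,4) = 84 + 126 = 210, which does not equal 126.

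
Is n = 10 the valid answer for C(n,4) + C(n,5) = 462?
C(10,4) + C(10,5) = 210 + 252 = 462, which equals 462.
Final answer: Yes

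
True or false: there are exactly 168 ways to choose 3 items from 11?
False

Working:
C(11,3) = 165 ≠ 168.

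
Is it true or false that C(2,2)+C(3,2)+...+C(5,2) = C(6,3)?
True

Solution: Hockey stick identity gives Σ = C(6,3) = 20; RHS C(6,3) = 20.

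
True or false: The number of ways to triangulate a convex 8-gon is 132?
True

Reasoning: Triangulations of a convex 8-gon are counted by the Catalan number C_6: C_6 = C(12,6)/(6+1) = 924/7 = 132.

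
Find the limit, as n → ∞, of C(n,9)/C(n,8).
∞
C(n,9)/C(n,8) = (n-8)/9 → ∞ as n → ∞.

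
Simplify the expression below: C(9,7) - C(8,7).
28

Solution: C(9,7) - C(8,7) = C(8,6) = 28.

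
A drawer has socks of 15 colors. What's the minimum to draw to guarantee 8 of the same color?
Worst case: 7 of each = 105. One more: 106.
Final answer: 106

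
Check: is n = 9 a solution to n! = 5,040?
No

Explanation: 9! = 9·8! = 9·40,320 = 362,880, which does not equal 5,040.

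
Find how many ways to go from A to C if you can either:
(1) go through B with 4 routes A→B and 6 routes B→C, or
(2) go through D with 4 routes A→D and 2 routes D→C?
32

Solution: Route via B: 4×6=24. Route via D: 4×2=8. Total: 32.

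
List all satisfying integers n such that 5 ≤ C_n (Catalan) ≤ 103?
C_2=2; C_3=5; C_4=14; C_5=42; C_6=132. So valid n = 3, 4, 5.
Final answer: 3, 4, 5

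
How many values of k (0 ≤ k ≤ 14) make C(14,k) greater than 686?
Row 14 is unimodal and symmetric about k=14/2. C(14,3)=364 ≤ 686; C(14,4)=1,001 > 686; by symmetry C(14,k) > 686 for k = 4..10. That's 10 - 4 + 1 = 7 values.
Final answer: 7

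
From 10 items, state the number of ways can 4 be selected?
C(10,4) = 10! / (4! × (10-4)!)
         = 10! / (4! × 6!)
         = 210

Answer: 210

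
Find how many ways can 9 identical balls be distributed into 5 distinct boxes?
715

Reasoning: C(9+5-1, 5-1) = C(13, 4) = 715.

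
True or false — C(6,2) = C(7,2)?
False

Explanation: LHS = C(6,2) = 15; RHS = C(7,2) = 21. 15 ≠ 21, so the statement does not hold.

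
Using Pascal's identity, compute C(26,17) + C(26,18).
C(26,17) + C(26,18) = C(27,18) = 4,686,825.
Final answer: 4,686,825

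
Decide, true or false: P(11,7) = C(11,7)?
False

P(11,7) = 1,663,200 but C(11,7) = 330; they differ by a factor of 7! = 5040, so the statement does not hold.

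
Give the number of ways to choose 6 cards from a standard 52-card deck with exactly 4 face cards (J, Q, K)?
386,100

Working:
12 face cards and 40 non-face cards: C(12,4) × C(40,2) = 495 × 780 = 386,100.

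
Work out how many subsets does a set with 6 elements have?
64

Explanation: Each element can be included or excluded: 2^6 = 64.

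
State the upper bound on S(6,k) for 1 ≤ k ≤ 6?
90

Solution: Row S(6,k) for k = 1..6 (via S(n,k) = k·S(n−1,k) + S(n−1,k−1)): 1, 31, 90, 65, 15, 1. The row is unimodal; maximum at k = 3: 90.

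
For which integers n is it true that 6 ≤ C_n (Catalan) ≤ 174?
C_3=5; C_4=14; C_5=42; C_6=132; C_7=429. So valid n = 4, 5, 6.

Answer: 4, 5, 6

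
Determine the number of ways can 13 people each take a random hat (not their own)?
2,290,792,932

Explanation: Using D(n) = (n-1)[D(n-1) + D(n-2)]:
D(13) = (13-1) × [D(12) + D(11)]
      = 12 × [176214841 + 14684570]
      = 12 × 190899411
      = 2,290,792,932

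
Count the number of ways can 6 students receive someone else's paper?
Using D(n) = (n-1)[D(n-1) + D(n-2)]:
D(6) = (6-1) × [D(5) + D(4)]
      = 5 × [44 + 9]
      = 5 × 53
      = 265
Final answer: 265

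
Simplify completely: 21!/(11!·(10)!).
352,716

Working:
This is C(21,11) = 352,716.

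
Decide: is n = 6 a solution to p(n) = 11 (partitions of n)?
Yes

Solution: Pentagonal recurrence p(n) = p(n−1) + p(n−2) − p(n−5) − p(n−7) + …: p(6) = p(5) + p(4) − p(1) = 7 + 5 − 1 = 11, which equals 11.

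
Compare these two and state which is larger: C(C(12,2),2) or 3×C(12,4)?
C(C(12,2),2)

Working:
C(C(12,2),2)=2,145, 3×C(12,4)=1,485.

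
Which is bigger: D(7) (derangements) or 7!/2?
7!/2

Reasoning: D(7) = (7-1)·[D(6) + D(5)] = 6·[265 + 44] = 1,854; 7!/2 = 5,040/2 = 2,520.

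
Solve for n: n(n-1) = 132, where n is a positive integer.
12

Explanation: n² − n − 132 = 0, so n = (1 ± √(1 + 4·132))/2 = (1 ± √529)/2 = (1 ± 23)/2, i.e. n = 12 or n = -11. Taking the positive root, n = 12 (check: 12×11 = 132).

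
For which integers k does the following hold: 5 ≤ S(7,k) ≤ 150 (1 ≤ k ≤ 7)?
2, 5, 6

Solution: S(7,1)=1; S(7,2)=63; S(7,3)=301; S(7,4)=350; S(7,5)=140; S(7,6)=21; S(7,7)=1. So valid k = 2, 5, 6.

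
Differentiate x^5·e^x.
(5x^4 + x^5)e^x

Product rule: d/dx[x^5]·e^x + x^5·d/dx[e^x] = 5x^{4}e^x + x^5e^x.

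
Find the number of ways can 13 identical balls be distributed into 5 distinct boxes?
2,380

Explanation: C(13+5-1, 5-1) = C(17, 4) = 2,380.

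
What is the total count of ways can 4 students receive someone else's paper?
9

Solution: Using D(n) = (n-1)[D(n-1) + D(n-2)]:
D(4) = (4-1) × [D(3) + D(2)]
      = 3 × [2 + 1]
      = 3 × 3
      = 9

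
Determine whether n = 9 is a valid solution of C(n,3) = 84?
Yes

Explanation: C(9,3) = 9·8·7/3! = 504/6 = 84, which equals 84.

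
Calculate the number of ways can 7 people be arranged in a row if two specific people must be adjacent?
1,440

Reasoning: Treat pair as unit: (7-1)! arrangements × 2 internal orders = 1,440.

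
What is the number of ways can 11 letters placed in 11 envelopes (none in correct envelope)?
14,684,570

Working:
Using D(n) = (n-1)[D(n-1) + D(n-2)]:
D(11) = (11-1) × [D(10) + D(9)]
      = 10 × [1334961 + 133496]
      = 10 × 1468457
      = 14,684,570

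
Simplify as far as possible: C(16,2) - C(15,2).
15

Reasoning: C(16,2) - C(15,2) = C(15,1) = 15.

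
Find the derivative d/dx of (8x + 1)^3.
24(8x + 1)^2

Reasoning: Chain rule: 3(8x+1)^{2} × 8 = 24(8x+1)^{2}.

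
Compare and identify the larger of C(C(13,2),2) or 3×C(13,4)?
C(C(13,2),2)=3,003, 3×C(13,4)=2,145.

Answer: C(C(13,2),2)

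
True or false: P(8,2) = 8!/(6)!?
True
Permutation formula P(n,k) = n!/(n-k)!: 8!/6! = 40,320/720 = 56 = P(8,2). The statement holds.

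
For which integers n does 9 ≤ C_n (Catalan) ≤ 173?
C_3=5; C_4=14; C_5=42; C_6=132; C_7=429. So valid n = 4, 5, 6.
Final answer: 4, 5, 6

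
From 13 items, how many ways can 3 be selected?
286

C(13,3) = 13! / (3! × (13-3)!)
         = 13! / (3! × 10!)
         = 286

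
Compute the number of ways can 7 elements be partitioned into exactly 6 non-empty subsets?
21

Working:
This equals S(7,6), the Stirling number of the 2nd kind.
Using the Stirling recurrence: S(n,k) = k·S(n-1,k) + S(n-1,k-1)
S(7,6) = 6·S(6,6) + S(6,5)
         = 6·1 + 15
         = 6 + 15
         = 21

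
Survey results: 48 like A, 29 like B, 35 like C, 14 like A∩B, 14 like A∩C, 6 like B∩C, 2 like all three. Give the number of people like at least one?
|A∪B∪C| = 48+29+35-14-14-6+2 = 80.
Final answer: 80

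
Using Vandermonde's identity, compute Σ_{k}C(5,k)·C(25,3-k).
4,060

Explanation: = C(5+25,3) = C(30,3) = 4,060.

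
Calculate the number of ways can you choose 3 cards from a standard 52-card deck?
22,100
C(52,3) = 22,100.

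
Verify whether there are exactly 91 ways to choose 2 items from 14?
True
C(14,2) = 91.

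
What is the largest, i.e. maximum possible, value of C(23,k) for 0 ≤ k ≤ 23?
1,352,078

Reasoning: Maximum at k = 11 or k = 12: C(23,11) = 1,352,078.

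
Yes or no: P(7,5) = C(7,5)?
P(7,5) = 2,520 but C(7,5) = 21; they differ by a factor of 5! = 120, so the statement does not hold.
Final answer: No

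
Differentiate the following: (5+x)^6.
6(5+x)^5

Explanation: Using the power rule: d/dx (5+x)^6 = 6(5+x)^{5}.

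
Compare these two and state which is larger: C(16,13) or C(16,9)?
C(16,9)

Working:
C(16,13)=560, C(16,9)=11,440.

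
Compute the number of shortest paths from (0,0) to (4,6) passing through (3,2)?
50

Working:
To (3,2): C(5,3)=10. From there: C(5,1)=5. Total: 50.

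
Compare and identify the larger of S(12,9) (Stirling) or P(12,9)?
P(12,9)

Working:
S(12,9) = 9·S(11,9) + S(11,8) = 9·1,155 + 11,880 = 22,275; P(12,9) = 79,833,600.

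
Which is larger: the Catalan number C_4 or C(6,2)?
C(6,2)

Reasoning: C_4 = C(8,4)/(4+1) = 70/5 = 14; C(6,2) = 15.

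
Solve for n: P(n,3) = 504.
9

P(n,3) = n(n−1)(n−2) is increasing in n; n(n−1)(n−2) ≈ (n−1)^3 = 504 gives n ≈ 9.0. Check: P(7,3) = 210, P(8,3) = 336, P(9,3) = 504 ✓. So n = 9.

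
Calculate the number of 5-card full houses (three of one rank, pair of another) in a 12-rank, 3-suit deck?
396

Explanation: Triple rank: 12. Triple suits: C(3,3)=1. Pair rank: 11. Pair suits: C(3,2)=3. Total: 396.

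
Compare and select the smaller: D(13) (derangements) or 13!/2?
D(13)

Explanation: D(13) = (13-1)·[D(12) + D(11)] = 12·[176,214,841 + 14,684,570] = 2,290,792,932; 13!/2 = 6,227,020,800/2 = 3,113,510,400.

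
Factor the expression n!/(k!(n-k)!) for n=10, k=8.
C(10,8) = 45
This is the binomial coefficient C(10,8) = 45.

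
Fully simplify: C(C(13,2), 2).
3,003

Explanation: C(13,2) = 78, then C(78, 2) = 3,003.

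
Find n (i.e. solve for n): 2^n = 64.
6

Working:
2^6 = 64, so n = 6.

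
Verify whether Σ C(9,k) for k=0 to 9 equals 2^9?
True

Explanation: Binomial theorem: Σ C(9,k) = (1+1)^9 = 2^9 = 512; RHS 2^9 = 512.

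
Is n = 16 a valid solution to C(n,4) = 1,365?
No

Working:
C(16,4) = 16·15·14·13/4! = 43,680/24 = 1,820, which does not equal 1,365.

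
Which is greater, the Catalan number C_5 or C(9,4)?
C_5 = C(10,5)/(5+1) = 252/6 = 42; C(9,4) = 126.

Answer: C(9,4)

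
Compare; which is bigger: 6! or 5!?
6!

Explanation: 6!=720, 5!=120. 6! > 5!.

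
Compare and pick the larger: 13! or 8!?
13!=6,227,020,800, 8!=40,320. 13! > 8!.
Final answer: 13!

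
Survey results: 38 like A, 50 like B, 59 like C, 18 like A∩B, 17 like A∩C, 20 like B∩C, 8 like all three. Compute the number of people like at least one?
100
|A∪B∪C| = 38+50+59-18-17-20+8 = 100.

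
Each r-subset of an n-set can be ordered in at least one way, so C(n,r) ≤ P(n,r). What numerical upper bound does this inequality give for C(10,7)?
604,800

Solution: P(10,7) = 10·9·8·7·6·5·4 = 604,800, so C(10,7) ≤ 604,800. (The bound is loose by a factor of 7! = 5,040: C(10,7) = 604,800/5,040 = 120.)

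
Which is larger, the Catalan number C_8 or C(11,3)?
C_8 = C(16,8)/(8+1) = 12,870/9 = 1,430; C(11,3) = 165.
Final answer: C_8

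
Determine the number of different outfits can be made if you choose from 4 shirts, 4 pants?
16

Explanation: By the multiplication principle: 4 × 4 = 16.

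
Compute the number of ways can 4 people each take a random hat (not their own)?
9

Explanation: Using D(n) = (n-1)[D(n-1) + D(n-2)]:
D(4) = (4-1) × [D(3) + D(2)]
      = 3 × [2 + 1]
      = 3 × 3
      = 9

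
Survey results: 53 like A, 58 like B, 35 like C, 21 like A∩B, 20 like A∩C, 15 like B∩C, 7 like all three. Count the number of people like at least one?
|A∪B∪C| = 53+58+35-21-20-15+7 = 97.
Final answer: 97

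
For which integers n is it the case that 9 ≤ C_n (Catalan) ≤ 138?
C_3=5; C_4=14; C_5=42; C_6=132; C_7=429. So valid n = 4, 5, 6.
Final answer: 4, 5, 6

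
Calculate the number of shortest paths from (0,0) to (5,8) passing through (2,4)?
To (2,4): C(6,2)=15. From there: C(7,3)=35. Total: 525.
Final answer: 525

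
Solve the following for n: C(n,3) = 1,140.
20

C(n,3) = n(n−1)(n−2)/3! is increasing in n, and n(n−1)(n−2) = 3!·1,140 = 6,840 ≈ (n−1)^3 gives n ≈ 20.0. Check: C(18,3) = 816, C(19,3) = 969, C(20,3) = 1,140 ✓. So n = 20.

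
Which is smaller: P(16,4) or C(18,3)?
C(18,3)
P(16,4)=43,680, C(18,3)=816.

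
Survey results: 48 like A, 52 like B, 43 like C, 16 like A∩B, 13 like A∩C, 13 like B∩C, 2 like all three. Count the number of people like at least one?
103
|A∪B∪C| = 48+52+43-16-13-13+2 = 103.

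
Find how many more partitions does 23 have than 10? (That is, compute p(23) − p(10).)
1,213

Solution: Pentagonal recurrence p(n) = p(n−1) + p(n−2) − p(n−5) − p(n−7) + …: p(23) = p(22) + p(21) − p(18) − p(16) + p(11) + p(8) − p(1) = 1,002 + 792 − 385 − 231 + 56 + 22 − 1 = 1,255.
p(10) = p(9) + p(8) − p(5) − p(3) = 30 + 22 − 7 − 3 = 42.
Difference = 1,255 − 42 = 1,213.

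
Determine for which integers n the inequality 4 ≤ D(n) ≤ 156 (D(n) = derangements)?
4, 5

Working:
Using D(n) = (n−1)[D(n−1) + D(n−2)] with D(1)=0, D(2)=1: D(3)=2; D(4)=9; D(5)=44; D(6)=265. So valid n = 4, 5.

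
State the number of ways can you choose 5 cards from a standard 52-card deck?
2,598,960

Working:
C(52,5) = 2,598,960.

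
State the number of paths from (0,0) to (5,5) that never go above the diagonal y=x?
Counted by the Catalan number C_5: C_5 = C(10,5)/(5+1) = 252/6 = 42.

Answer: 42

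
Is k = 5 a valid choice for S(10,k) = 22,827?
No

Solution: S(10,5) = 5·S(9,5) + S(9,4) = 5·6,951 + 7,770 = 42,525, which does not equal 22,827.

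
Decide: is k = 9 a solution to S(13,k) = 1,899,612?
No
S(13,9) = 9·S(12,9) + S(12,8) = 9·22,275 + 159,027 = 359,502, which does not equal 1,899,612.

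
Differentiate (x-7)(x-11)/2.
(2x - 18)/2

Solution: d/dx[(x-7)(x-11)] = (x-11) + (x-7) = 2x - 18. Dividing by 2 gives (2x - 18)/2.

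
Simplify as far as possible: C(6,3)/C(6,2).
4/3

Solution: C(n,k+1)/C(n,k) = (n−k)/(k+1). Here (6−2)/(2+1) = 4/3 = 4/3.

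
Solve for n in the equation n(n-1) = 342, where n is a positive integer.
19

n² − n − 342 = 0, so n = (1 ± √(1 + 4·342))/2 = (1 ± √1,369)/2 = (1 ± 37)/2, i.e. n = 19 or n = -18. Taking the positive root, n = 19 (check: 19×18 = 342).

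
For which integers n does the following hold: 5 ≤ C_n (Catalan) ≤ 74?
3, 4, 5

Reasoning: C_2=2; C_3=5; C_4=14; C_5=42; C_6=132. So valid n = 3, 4, 5.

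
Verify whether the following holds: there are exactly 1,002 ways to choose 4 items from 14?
C(14,4) = 1,001 ≠ 1002.
Final answer: False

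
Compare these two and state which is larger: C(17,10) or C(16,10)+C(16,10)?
C(17,10)

Reasoning: C(17,10)=19,448; C(16,10)+C(16,10)=8,008+8,008=16,016.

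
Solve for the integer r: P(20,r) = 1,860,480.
P(20,r) = 20·19·…·(20−r+1), a product of r factors. Multiplying down from 20: 20 = 20; 20·19 = 380; 20·19·18 = 6,840; 20·19·18·17 = 116,280; 20·19·18·17·16 = 1,860,480 ✓ (5 factors). So r = 5.
Final answer: 5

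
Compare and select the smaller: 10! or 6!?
10!=3,628,800, 6!=720. 10! > 6!.
Final answer: 6!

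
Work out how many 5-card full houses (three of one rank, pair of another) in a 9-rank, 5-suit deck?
7,200

Explanation: Triple rank: 9. Triple suits: C(5,3)=10. Pair rank: 8. Pair suits: C(5,2)=10. Total: 7,200.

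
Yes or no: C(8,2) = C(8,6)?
Symmetry C(n,k) = C(n,n-k): C(8,2) = 28 and C(8,6) = 28. Both sides agree, so the statement holds.

Answer: Yes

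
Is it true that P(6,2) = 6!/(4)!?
True
Permutation formula P(n,k) = n!/(n-k)!: 6!/4! = 720/24 = 30 = P(6,2). The statement holds.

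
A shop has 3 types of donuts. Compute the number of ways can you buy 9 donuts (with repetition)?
55

Reasoning: Stars and bars: C(9+3-1, 9) = C(11, 9) = 55.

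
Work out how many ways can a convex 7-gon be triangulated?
Using the Catalan number formula: C_n = C(2n, n) / (n+1)
C_5 = C(10, 5) / (5+1)
     = 252 / 6
     = 42

Answer: 42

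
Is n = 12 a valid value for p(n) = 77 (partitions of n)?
Yes
Pentagonal recurrence p(n) = p(n−1) + p(n−2) − p(n−5) − p(n−7) + …: p(12) = p(11) + p(10) − p(7) − p(5) + p(0) = 56 + 42 − 15 − 7 + 1 = 77, which equals 77.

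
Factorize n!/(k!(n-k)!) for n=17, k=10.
C(17,10) = 19,448

Reasoning: This is the binomial coefficient C(17,10) = 19,448.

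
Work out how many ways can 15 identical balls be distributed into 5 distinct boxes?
3,876

Explanation: C(15+5-1, 5-1) = C(19, 4) = 3,876.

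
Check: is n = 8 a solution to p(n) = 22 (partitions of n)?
Yes
Pentagonal recurrence p(n) = p(n−1) + p(n−2) − p(n−5) − p(n−7) + …: p(8) = p(7) + p(6) − p(3) − p(1) = 15 + 11 − 3 − 1 = 22, which equals 22.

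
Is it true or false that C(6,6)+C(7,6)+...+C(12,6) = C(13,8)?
False

Solution: Hockey stick identity gives Σ = C(13,7) = 1,716; RHS C(13,8) = 1,287.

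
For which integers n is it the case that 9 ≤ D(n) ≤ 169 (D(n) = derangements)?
4, 5
Using D(n) = (n−1)[D(n−1) + D(n−2)] with D(1)=0, D(2)=1: D(3)=2; D(4)=9; D(5)=44; D(6)=265. So valid n = 4, 5.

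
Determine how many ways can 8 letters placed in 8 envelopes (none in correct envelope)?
14,833

Reasoning: Using D(n) = (n-1)[D(n-1) + D(n-2)]:
D(8) = (8-1) × [D(7) + D(6)]
      = 7 × [1854 + 265]
      = 7 × 2119
      = 14,833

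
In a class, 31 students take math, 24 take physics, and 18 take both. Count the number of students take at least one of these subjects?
|A∪B| = |A|+|B|-|A∩B| = 31+24-18 = 37.

Answer: 37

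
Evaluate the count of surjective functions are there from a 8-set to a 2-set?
254

Working:
Onto functions = 2! × S(8,2)
First compute S(8,2) via recurrence:
Using the Stirling recurrence: S(n,k) = k·S(n-1,k) + S(n-1,k-1)
S(8,2) = 2·S(7,2) + S(7,1)
         = 2·63 + 1
         = 126 + 1
         = 127
Then: 2 × 127 = 254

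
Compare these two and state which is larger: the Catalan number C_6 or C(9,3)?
C_6

Explanation: C_6 = C(12,6)/(6+1) = 924/7 = 132; C(9,3) = 84.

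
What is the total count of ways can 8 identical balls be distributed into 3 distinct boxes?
45

Reasoning: C(8+3-1, 3-1) = C(10, 2) = 45.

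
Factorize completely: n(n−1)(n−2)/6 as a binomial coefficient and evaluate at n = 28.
C(n,3); C(28,3) = 3,276

Solution: n(n−1)(n−2)/6 = n!/(3!(n−3)!) = C(n,3). At n = 28: C(28,3) = 3,276.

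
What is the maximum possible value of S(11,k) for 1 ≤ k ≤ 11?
Row S(11,k) for k = 1..11 (via S(n,k) = k·S(n−1,k) + S(n−1,k−1)): 1, 1,023, 28,501, 145,750, 246,730, 179,487, 63,987, 11,880, 1,155, 55, 1. The row is unimodal; maximum at k = 5: 246,730.
Final answer: 246,730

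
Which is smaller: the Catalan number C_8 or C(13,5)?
C(13,5)

Working:
C_8 = C(16,8)/(8+1) = 12,870/9 = 1,430; C(13,5) = 1,287.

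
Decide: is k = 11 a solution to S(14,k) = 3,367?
No

Working:
S(14,11) = 11·S(13,11) + S(13,10) = 11·2,431 + 39,325 = 66,066, which does not equal 3,367.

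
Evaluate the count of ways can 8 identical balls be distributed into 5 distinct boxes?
C(8+5-1, 5-1) = C(12, 4) = 495.

Answer: 495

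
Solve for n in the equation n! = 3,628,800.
10

Explanation: n! is strictly increasing. 8! = 40,320, 9! = 362,880, 10! = 3,628,800 ✓. So n = 10.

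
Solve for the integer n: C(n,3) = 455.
15
C(n,3) = n(n−1)(n−2)/3! is increasing in n, and n(n−1)(n−2) = 3!·455 = 2,730 ≈ (n−1)^3 gives n ≈ 15.0. Check: C(13,3) = 286, C(14,3) = 364, C(15,3) = 455 ✓. So n = 15.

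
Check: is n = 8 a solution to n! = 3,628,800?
No

Working:
8! = 8·7! = 8·5,040 = 40,320, which does not equal 3,628,800.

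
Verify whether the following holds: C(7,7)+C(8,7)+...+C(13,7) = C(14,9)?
False

Reasoning: Hockey stick identity gives Σ = C(14,8) = 3,003; RHS C(14,9) = 2,002.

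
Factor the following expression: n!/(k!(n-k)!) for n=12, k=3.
This is the binomial coefficient C(12,3) = 220.
Final answer: C(12,3) = 220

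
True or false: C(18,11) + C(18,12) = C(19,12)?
True

Explanation: Pascal's identity C(n,k) + C(n,k+1) = C(n+1,k+1): 31,824 + 18,564 = 50,388 = C(19,12).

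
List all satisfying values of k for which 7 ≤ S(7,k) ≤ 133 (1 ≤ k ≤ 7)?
2, 6

Reasoning: S(7,1)=1; S(7,2)=63; S(7,3)=301; S(7,4)=350; S(7,5)=140; S(7,6)=21; S(7,7)=1. So valid k = 2, 6.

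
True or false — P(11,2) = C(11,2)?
P(11,2) = 110 but C(11,2) = 55; they differ by a factor of 2! = 2, so the statement does not hold.

Answer: False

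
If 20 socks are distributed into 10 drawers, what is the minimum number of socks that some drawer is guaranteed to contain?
2

Explanation: Pigeonhole: ⌈20/10⌉ = 2.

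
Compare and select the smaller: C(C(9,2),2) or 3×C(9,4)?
3×C(9,4)

Explanation: C(C(9,2),2)=630, 3×C(9,4)=378.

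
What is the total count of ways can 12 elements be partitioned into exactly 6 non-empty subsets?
1,323,652

Solution: This equals S(12,6), the Stirling number of the 2nd kind.
Using the Stirling recurrence: S(n,k) = k·S(n-1,k) + S(n-1,k-1)
S(12,6) = 6·S(11,6) + S(11,5)
         = 6·179487 + 246730
         = 1076922 + 246730
         = 1,323,652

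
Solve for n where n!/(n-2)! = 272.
n!/(n-2)! = n×(n-1), a product of 2 consecutive integers ≈ (n−0.5)^2. 272^(1/2) + 0.5 ≈ 17.0; check n = 17: 17×16 = 272 ✓. So n = 17.

Answer: 17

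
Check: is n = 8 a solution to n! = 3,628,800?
8! = 8·7! = 8·5,040 = 40,320, which does not equal 3,628,800.

Answer: No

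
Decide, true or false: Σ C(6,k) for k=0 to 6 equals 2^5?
Binomial theorem: Σ C(6,k) = (1+1)^6 = 2^6 = 64; RHS 2^5 = 32.

Answer: False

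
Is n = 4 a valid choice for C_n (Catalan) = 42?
No

C_4 = C(8,4)/(4+1) = 70/5 = 14, which does not equal 42.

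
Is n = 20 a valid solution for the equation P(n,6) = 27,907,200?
Yes

P(20,6) = 20·19·18·17·16·15 = 27,907,200, which equals 27,907,200.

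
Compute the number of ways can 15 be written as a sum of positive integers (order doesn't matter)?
Pentagonal recurrence p(n) = p(n−1) + p(n−2) − p(n−5) − p(n−7) + …: p(15) = p(14) + p(13) − p(10) − p(8) + p(3) + p(0) = 135 + 101 − 42 − 22 + 3 + 1 = 176.

Answer: 176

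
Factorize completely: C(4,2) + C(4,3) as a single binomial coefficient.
C(5,3)
By Pascal's identity: C(4,2) + C(4,3) = C(5,3) = 10.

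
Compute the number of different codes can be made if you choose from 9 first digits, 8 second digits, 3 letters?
216

By the multiplication principle: 9 × 8 × 3 = 216.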